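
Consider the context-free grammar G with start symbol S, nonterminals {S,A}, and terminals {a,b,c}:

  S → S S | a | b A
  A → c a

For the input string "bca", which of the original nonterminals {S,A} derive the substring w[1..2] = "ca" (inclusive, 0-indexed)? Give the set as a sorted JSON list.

CNF form of G:
  S -> S S | T2 A | a
  A -> T0 T1
  T0 -> c
  T1 -> a
  T2 -> b

CYK table (by increasing span) — only the sub-triangle for w[1..2]:
  T[1,1] 'c' = {T0}  orig:{}
  T[2,2] 'a' = {S,T1}  orig:{S}
  T[1,2] 'ca' = {A}

Original NTs in T[1,2] deriving "ca": ["A"]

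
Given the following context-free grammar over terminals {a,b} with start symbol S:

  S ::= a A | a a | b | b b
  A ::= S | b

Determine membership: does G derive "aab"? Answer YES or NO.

CNF form of G:
  S -> T0 A | T0 T0 | T1 T1 | b
  A -> T0 A | T0 T0 | T1 T1 | b
  T0 -> a
  T1 -> b

Fill CYK table bottom-up:
  T[0,0] 'a' = {T0}  orig:{}
  T[1,1] 'a' = {T0}  orig:{}
  T[2,2] 'b' = {A,S,T1}  orig:{A,S}
  T[0,1] 'aa' = {A,S}
  T[1,2] 'ab' = {A,S}
  T[0,2] 'aab' = {A,S}

S ∈ T[0,2] ⇒ YES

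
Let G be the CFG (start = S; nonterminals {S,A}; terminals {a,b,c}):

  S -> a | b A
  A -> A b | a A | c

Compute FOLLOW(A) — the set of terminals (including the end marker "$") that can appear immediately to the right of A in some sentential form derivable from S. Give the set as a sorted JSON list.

Compute FIRST by fixpoint:
round 1:
  A via A→a A: +{a}
  A via A→c: +{c}
  S via S→a: +{a}
  S via S→b A: +{b}
  FIRST(S)={a,b}  FIRST(A)={a,c}
round 2: (no change)
  FIRST(S)={a,b}  FIRST(A)={a,c}

FOLLOW sets:
FOLLOW(S) := {$}
[1]
  A→A b: FOLLOW(A) ⊇ FIRST(b) = {b}; new: +{b}
  S→b A: FOLLOW(A) ⊇ FOLLOW(S) ⊇ {$}; new: +{$}
  FOLLOW[S]={$}  FOLLOW[A]={$,b}
[2] done
  FOLLOW[S]={$}  FOLLOW[A]={$,b}

FOLLOW(A) = ["$", "b"]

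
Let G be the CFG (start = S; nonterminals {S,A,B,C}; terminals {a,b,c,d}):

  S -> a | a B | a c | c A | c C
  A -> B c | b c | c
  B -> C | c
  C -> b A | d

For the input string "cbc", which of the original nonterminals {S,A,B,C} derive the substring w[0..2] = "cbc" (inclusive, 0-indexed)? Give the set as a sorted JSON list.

Convert to CNF:
  S -> T0 A | T0 C | T2 B | T2 T0 | a
  A -> B T0 | T1 T0 | c
  B -> T1 A | c | d
  C -> T1 A | d
  T0 -> c
  T1 -> b
  T2 -> a

CYK fill (cells [i..j] with 0 ≤ i ≤ j ≤ 2 only):
  cell(0,0) c: {A,B,T0}  orig:{A,B}
  cell(1,1) b: {T1}  orig:{}
  cell(2,2) c: {A,B,T0}  orig:{A,B}
  cell(0,1) cb: ∅
  cell(1,2) bc: {A,B,C}
  cell(0,2) cbc: {S}

Original NTs in T[0,2] deriving "cbc": ["S"]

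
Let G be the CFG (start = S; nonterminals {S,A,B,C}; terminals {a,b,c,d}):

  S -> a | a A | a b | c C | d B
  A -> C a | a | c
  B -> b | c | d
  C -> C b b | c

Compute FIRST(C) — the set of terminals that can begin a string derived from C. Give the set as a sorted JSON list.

FIRST iteration:
[1]
  A via A→a: +{a}
  A via A→c: +{c}
  B via B→b: +{b}
  B via B→c: +{c}
  B via B→d: +{d}
  C via C→c: +{c}
  S via S→a: +{a}
  S via S→c C: +{c}
  S via S→d B: +{d}
  FIRST(S)={a,c,d}  FIRST(A)={a,c}  FIRST(B)={b,c,d}  FIRST(C)={c}
[2] (stable)
  FIRST(S)={a,c,d}  FIRST(A)={a,c}  FIRST(B)={b,c,d}  FIRST(C)={c}

FIRST(C) = ["c"]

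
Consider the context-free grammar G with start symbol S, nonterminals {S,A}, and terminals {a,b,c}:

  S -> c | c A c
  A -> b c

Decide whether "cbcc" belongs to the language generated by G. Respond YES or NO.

Convert to CNF:
  S -> T1 X2 | c
  A -> T0 T1
  T0 -> b
  T1 -> c
  X2 -> A T1

Fill CYK table bottom-up:
  [0..0]={S,T1}  "c"  orig:{S}
  [1..1]={T0}  "b"  orig:{}
  [2..2]={S,T1}  "c"  orig:{S}
  [3..3]={S,T1}  "c"  orig:{S}
  [0..1]=∅  "cb"
  [1..2]={A}  "bc"
  [2..3]=∅  "cc"
  [0..2]=∅  "cbc"
  [1..3]={X2}  "bcc"  orig:{}
  [0..3]={S}  "cbcc"

S ∈ T[0,3] ⇒ YES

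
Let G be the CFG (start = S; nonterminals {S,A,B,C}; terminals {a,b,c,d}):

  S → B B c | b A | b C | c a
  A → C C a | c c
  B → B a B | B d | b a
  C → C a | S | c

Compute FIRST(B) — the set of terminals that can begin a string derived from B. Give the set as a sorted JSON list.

FIRST iteration:
[1]
  A via A→c c: +{c}
  B via B→b a: +{b}
  C via C→c: +{c}
  S via S→B B c: +{b}
  S via S→c a: +{c}
  S: {b,c}  A: {c}  B: {b}  C: {c}
[2]
  C via C→S: +{b}
  S: {b,c}  A: {c}  B: {b}  C: {b,c}
[3]
  A via A→C C a: +{b}
  S: {b,c}  A: {b,c}  B: {b}  C: {b,c}
[4] done
  S: {b,c}  A: {b,c}  B: {b}  C: {b,c}

FIRST(B) = ["b"]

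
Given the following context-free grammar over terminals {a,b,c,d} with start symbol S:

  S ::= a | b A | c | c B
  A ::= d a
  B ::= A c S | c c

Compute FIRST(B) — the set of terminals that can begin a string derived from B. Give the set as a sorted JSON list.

Compute FIRST by fixpoint:
iter 1:
  A via A→d a: +{d}
  B via B→A c S: +{d}
  B via B→c c: +{c}
  S via S→a: +{a}
  S via S→b A: +{b}
  S via S→c: +{c}
  S: {a,b,c}  A: {d}  B: {c,d}
iter 2: — fixpoint
  S: {a,b,c}  A: {d}  B: {c,d}

FIRST(B) = ["c", "d"]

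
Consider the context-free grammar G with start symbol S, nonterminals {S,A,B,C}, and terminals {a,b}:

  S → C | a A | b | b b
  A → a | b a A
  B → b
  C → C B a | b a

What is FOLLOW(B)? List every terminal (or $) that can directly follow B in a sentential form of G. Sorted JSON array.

FIRST iteration:
pass 1:
  A via A→a: +{a}
  A via A→b a A: +{b}
  B via B→b: +{b}
  C via C→b a: +{b}
  S via S→C: +{b}
  S via S→a A: +{a}
  S: {a,b}  A: {a,b}  B: {b}  C: {b}
pass 2: — fixpoint
  S: {a,b}  A: {a,b}  B: {b}  C: {b}

FOLLOW iteration:
FOLLOW(S) := {$}
[1]
  C→C B a: FOLLOW(C) ⊇ FIRST(B) = {b}; new: +{b}
  C→C B a: FOLLOW(B) ⊇ FIRST(a) = {a}; new: +{a}
  S→C: FOLLOW(C) ⊇ FOLLOW(S) ⊇ {$}; new: +{$}
  S→a A: FOLLOW(A) ⊇ FOLLOW(S) ⊇ {$}; new: +{$}
  FOLLOW(S)={$}  FOLLOW(A)={$}  FOLLOW(B)={a}  FOLLOW(C)={$,b}
[2] — fixpoint
  FOLLOW(S)={$}  FOLLOW(A)={$}  FOLLOW(B)={a}  FOLLOW(C)={$,b}

FOLLOW(B) = ["a"]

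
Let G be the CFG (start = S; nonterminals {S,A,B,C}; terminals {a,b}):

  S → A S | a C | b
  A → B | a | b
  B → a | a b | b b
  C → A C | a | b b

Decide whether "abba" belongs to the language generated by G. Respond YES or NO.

CNF form of G:
  S -> A S | T0 C | b
  A -> T0 T1 | T1 T1 | a | b
  B -> T0 T1 | T1 T1 | a
  C -> A C | T1 T1 | a
  T0 -> a
  T1 -> b

CYK table (by increasing span):
  [0..0]={A,B,C,T0}  "a"  orig:{A,B,C}
  [1..1]={A,S,T1}  "b"  orig:{A,S}
  [2..2]={A,S,T1}  "b"  orig:{A,S}
  [3..3]={A,B,C,T0}  "a"  orig:{A,B,C}
  [0..1]={A,B,S}  "ab"
  [1..2]={A,B,C,S}  "bb"
  [2..3]={C}  "ba"
  [0..2]={C,S}  "abb"
  [1..3]={C}  "bba"
  [0..3]={C,S}  "abba"

S ∈ T[0,3] ⇒ YES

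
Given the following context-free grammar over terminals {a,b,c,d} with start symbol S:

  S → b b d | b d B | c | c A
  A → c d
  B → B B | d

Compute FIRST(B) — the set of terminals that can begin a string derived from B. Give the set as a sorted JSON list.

FIRST sets, iterate to fixpoint:
[1]
  A via A→c d: +{c}
  B via B→d: +{d}
  S via S→b b d: +{b}
  S via S→c: +{c}
  FIRST[S]={b,c}  FIRST[A]={c}  FIRST[B]={d}
[2] done
  FIRST[S]={b,c}  FIRST[A]={c}  FIRST[B]={d}

FIRST(B) = ["d"]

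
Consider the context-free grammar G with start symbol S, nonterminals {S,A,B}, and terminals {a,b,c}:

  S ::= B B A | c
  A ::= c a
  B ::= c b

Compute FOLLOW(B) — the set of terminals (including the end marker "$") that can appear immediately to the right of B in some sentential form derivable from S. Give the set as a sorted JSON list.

Compute FIRST by fixpoint:
iter 1:
  A via A→c a: +{c}
  B via B→c b: +{c}
  S via S→B B A: +{c}
  S: {c}  A: {c}  B: {c}
iter 2: (no change)
  S: {c}  A: {c}  B: {c}

FOLLOW iteration:
initialize: $ ∈ FOLLOW(S)
iter 1:
  S→B B A: FOLLOW(B) ⊇ FIRST(B) = {c}; new: +{c}
  S→B B A: FOLLOW(A) ⊇ FOLLOW(S) ⊇ {$}; new: +{$}
  FOLLOW[S]={$}  FOLLOW[A]={$}  FOLLOW[B]={c}
iter 2: — fixpoint
  FOLLOW[S]={$}  FOLLOW[A]={$}  FOLLOW[B]={c}

FOLLOW(B) = ["c"]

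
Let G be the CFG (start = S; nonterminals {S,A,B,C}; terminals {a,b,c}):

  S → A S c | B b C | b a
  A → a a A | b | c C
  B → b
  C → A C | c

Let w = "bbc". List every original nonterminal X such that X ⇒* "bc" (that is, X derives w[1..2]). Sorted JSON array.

Convert to CNF:
  S -> A X4 | B X5 | T2 T0
  A -> T0 X3 | T1 C | b
  B -> b
  C -> A C | c
  T0 -> a
  T1 -> c
  T2 -> b
  X3 -> T0 A
  X4 -> S T1
  X5 -> T2 C

Fill CYK table bottom-up, restricted to cells inside w[1..2]:
  T[1,1] 'b' = {A,B,T2}  orig:{A,B}
  T[2,2] 'c' = {C,T1}  orig:{C}
  T[1,2] 'bc' = {C,X5}  orig:{C}

Original NTs in T[1,2] deriving "bc": ["C"]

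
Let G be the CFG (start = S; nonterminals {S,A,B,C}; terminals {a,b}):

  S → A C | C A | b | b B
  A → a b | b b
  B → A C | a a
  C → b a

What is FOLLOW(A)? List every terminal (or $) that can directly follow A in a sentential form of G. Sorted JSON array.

FIRST iteration:
iter 1:
  A via A→a b: +{a}
  A via A→b b: +{b}
  B via B→A C: +{a,b}
  C via C→b a: +{b}
  S via S→A C: +{a,b}
  S: {a,b}  A: {a,b}  B: {a,b}  C: {b}
iter 2: done
  S: {a,b}  A: {a,b}  B: {a,b}  C: {b}

Compute FOLLOW by fixpoint:
seed FOLLOW(S) with $
iter 1:
  B→A C: FOLLOW(A) ⊇ FIRST(C) = {b}; new: +{b}
  S→A C: FOLLOW(C) ⊇ FOLLOW(S) ⊇ {$}; new: +{$}
  S→C A: FOLLOW(C) ⊇ FIRST(A) = {a,b}; new: +{a,b}
  S→C A: FOLLOW(A) ⊇ FOLLOW(S) ⊇ {$}; new: +{$}
  S→b B: FOLLOW(B) ⊇ FOLLOW(S) ⊇ {$}; new: +{$}
  FOLLOW[S]={$}  FOLLOW[A]={$,b}  FOLLOW[B]={$}  FOLLOW[C]={$,a,b}
iter 2: done
  FOLLOW[S]={$}  FOLLOW[A]={$,b}  FOLLOW[B]={$}  FOLLOW[C]={$,a,b}

FOLLOW(A) = ["$", "b"]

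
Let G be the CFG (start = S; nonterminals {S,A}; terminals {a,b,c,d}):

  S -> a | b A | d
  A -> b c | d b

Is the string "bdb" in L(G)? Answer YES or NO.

Convert to CNF:
  S -> T0 A | a | d
  A -> T0 T1 | T2 T0
  T0 -> b
  T1 -> c
  T2 -> d

Fill CYK table bottom-up:
  [0..0]={T0}  "b"  orig:{}
  [1..1]={S,T2}  "d"  orig:{S}
  [2..2]={T0}  "b"  orig:{}
  [0..1]=∅  "bd"
  [1..2]={A}  "db"
  [0..2]={S}  "bdb"

S ∈ T[0,2] ⇒ YES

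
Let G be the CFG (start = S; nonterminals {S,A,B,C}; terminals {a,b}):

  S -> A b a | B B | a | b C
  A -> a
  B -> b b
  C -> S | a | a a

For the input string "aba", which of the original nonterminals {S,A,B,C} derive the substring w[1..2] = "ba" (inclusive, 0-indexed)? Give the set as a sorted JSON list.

Convert to CNF:
  S -> A X3 | B B | T0 C | a
  A -> a
  B -> T0 T0
  C -> A X2 | B B | T0 C | T1 T1 | a
  T0 -> b
  T1 -> a
  X2 -> T0 T1
  X3 -> T0 T1

CYK table (by increasing span), restricted to cells inside w[1..2]:
  cell(1,1) b: {T0}  orig:{}
  cell(2,2) a: {A,C,S,T1}  orig:{A,C,S}
  cell(1,2) ba: {C,S,X2,X3}  orig:{C,S}

Original NTs in T[1,2] deriving "ba": ["C", "S"]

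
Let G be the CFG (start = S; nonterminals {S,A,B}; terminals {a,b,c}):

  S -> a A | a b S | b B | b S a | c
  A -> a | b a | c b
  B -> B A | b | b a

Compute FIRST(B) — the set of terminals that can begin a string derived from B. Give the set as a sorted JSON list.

FIRST iteration:
round 1:
  A via A→a: +{a}
  A via A→b a: +{b}
  A via A→c b: +{c}
  B via B→b: +{b}
  S via S→a A: +{a}
  S via S→b B: +{b}
  S via S→c: +{c}
  FIRST(S)={a,b,c}  FIRST(A)={a,b,c}  FIRST(B)={b}
round 2: — fixpoint
  FIRST(S)={a,b,c}  FIRST(A)={a,b,c}  FIRST(B)={b}

FIRST(B) = ["b"]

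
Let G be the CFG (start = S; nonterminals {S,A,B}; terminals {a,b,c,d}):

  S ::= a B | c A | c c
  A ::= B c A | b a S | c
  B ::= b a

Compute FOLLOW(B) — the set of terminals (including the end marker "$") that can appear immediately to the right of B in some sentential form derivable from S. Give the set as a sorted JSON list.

FIRST sets, iterate to fixpoint:
[1]
  A via A→b a S: +{b}
  A via A→c: +{c}
  B via B→b a: +{b}
  S via S→a B: +{a}
  S via S→c A: +{c}
  FIRST[S]={a,c}  FIRST[A]={b,c}  FIRST[B]={b}
[2] — fixpoint
  FIRST[S]={a,c}  FIRST[A]={b,c}  FIRST[B]={b}

Compute FOLLOW by fixpoint:
seed FOLLOW(S) with $
[1]
  A→B c A: FOLLOW(B) ⊇ FIRST(c) = {c}; new: +{c}
  S→a B: FOLLOW(B) ⊇ FOLLOW(S) ⊇ {$}; new: +{$}
  S→c A: FOLLOW(A) ⊇ FOLLOW(S) ⊇ {$}; new: +{$}
  S: {$}  A: {$}  B: {$,c}
[2] (no change)
  S: {$}  A: {$}  B: {$,c}

FOLLOW(B) = ["$", "c"]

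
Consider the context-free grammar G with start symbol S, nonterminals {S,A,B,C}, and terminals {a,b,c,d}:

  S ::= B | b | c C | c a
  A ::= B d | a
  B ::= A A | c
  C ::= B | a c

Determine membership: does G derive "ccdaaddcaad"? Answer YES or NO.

CNF form of G:
  S -> A A | T2 C | T2 T1 | b | c
  A -> B T0 | a
  B -> A A | c
  C -> A A | T1 T2 | c
  T0 -> d
  T1 -> a
  T2 -> c

Fill CYK table bottom-up:
  [0..0]={B,C,S,T2}  "c"  orig:{B,C,S}
  [1..1]={B,C,S,T2}  "c"  orig:{B,C,S}
  [2..2]={T0}  "d"  orig:{}
  [3..3]={A,T1}  "a"  orig:{A}
  [4..4]={A,T1}  "a"  orig:{A}
  [5..5]={T0}  "d"  orig:{}
  [6..6]={T0}  "d"  orig:{}
  [7..7]={B,C,S,T2}  "c"  orig:{B,C,S}
  [8..8]={A,T1}  "a"  orig:{A}
  [9..9]={A,T1}  "a"  orig:{A}
  [10..10]={T0}  "d"  orig:{}
  [0..1]={S}  "cc"
  [1..2]={A}  "cd"
  [2..3]=∅  "da"
  [3..4]={B,C,S}  "aa"
  [4..5]=∅  "ad"
  [5..6]=∅  "dd"
  [6..7]=∅  "dc"
  [7..8]={S}  "ca"
  [8..9]={B,C,S}  "aa"
  [9..10]=∅  "ad"
  [0..2]=∅  "ccd"
  [1..3]={B,C,S}  "cda"
  [2..4]=∅  "daa"
  [3..5]={A}  "aad"
  [4..6]=∅  "add"
  [5..7]=∅  "ddc"
  [6..8]=∅  "dca"
  [7..9]={S}  "caa"
  [8..10]={A}  "aad"
  [0..3]={S}  "ccda"
  [1..4]=∅  "cdaa"
  [2..5]=∅  "daad"
  [3..6]=∅  "aadd"
  [4..7]=∅  "addc"
  [5..8]=∅  "ddca"
  [6..9]=∅  "dcaa"
  [7..10]=∅  "caad"
  [0..4]=∅  "ccdaa"
  [1..5]={B,C,S}  "cdaad"
  [2..6]=∅  "daadd"
  [3..7]=∅  "aaddc"
  [4..8]=∅  "addca"
  [5..9]=∅  "ddcaa"
  [6..10]=∅  "dcaad"
  [0..5]={S}  "ccdaad"
  [1..6]={A}  "cdaadd"
  [2..7]=∅  "daaddc"
  [3..8]=∅  "aaddca"
  [4..9]=∅  "addcaa"
  [5..10]=∅  "ddcaad"
  [0..6]=∅  "ccdaadd"
  [1..7]=∅  "cdaaddc"
  [2..8]=∅  "daaddca"
  [3..9]=∅  "aaddcaa"
  [4..10]=∅  "addcaad"
  [0..7]=∅  "ccdaaddc"
  [1..8]=∅  "cdaaddca"
  [2..9]=∅  "daaddcaa"
  [3..10]=∅  "aaddcaad"
  [0..8]=∅  "ccdaaddca"
  [1..9]=∅  "cdaaddcaa"
  [2..10]=∅  "daaddcaad"
  [0..9]=∅  "ccdaaddcaa"
  [1..10]=∅  "cdaaddcaad"
  [0..10]=∅  "ccdaaddcaad"

S ∉ T[0,10] ⇒ NO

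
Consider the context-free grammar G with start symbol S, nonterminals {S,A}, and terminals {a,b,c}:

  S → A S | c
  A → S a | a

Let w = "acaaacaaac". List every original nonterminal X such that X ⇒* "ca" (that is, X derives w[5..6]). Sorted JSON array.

Convert to CNF:
  S -> A S | c
  A -> S T0 | a
  T0 -> a

CYK fill (cells [i..j] with 5 ≤ i ≤ j ≤ 6 only):
  cell(5,5) c: {S}
  cell(6,6) a: {A,T0}  orig:{A}
  cell(5,6) ca: {A}

Original NTs in T[5,6] deriving "ca": ["A"]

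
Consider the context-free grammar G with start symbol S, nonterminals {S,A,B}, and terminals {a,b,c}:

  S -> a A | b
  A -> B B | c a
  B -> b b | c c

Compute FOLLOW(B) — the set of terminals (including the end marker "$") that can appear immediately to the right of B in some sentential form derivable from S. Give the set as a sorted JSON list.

FIRST sets, iterate to fixpoint:
pass 1:
  A via A→c a: +{c}
  B via B→b b: +{b}
  B via B→c c: +{c}
  S via S→a A: +{a}
  S via S→b: +{b}
  FIRST[S]={a,b}  FIRST[A]={c}  FIRST[B]={b,c}
pass 2:
  A via A→B B: +{b}
  FIRST[S]={a,b}  FIRST[A]={b,c}  FIRST[B]={b,c}
pass 3: (stable)
  FIRST[S]={a,b}  FIRST[A]={b,c}  FIRST[B]={b,c}

FOLLOW sets:
initialize: $ ∈ FOLLOW(S)
iter 1:
  A→B B: FOLLOW(B) ⊇ FIRST(B) = {b,c}; new: +{b,c}
  S→a A: FOLLOW(A) ⊇ FOLLOW(S) ⊇ {$}; new: +{$}
  FOLLOW[S]={$}  FOLLOW[A]={$}  FOLLOW[B]={b,c}
iter 2:
  A→B B: FOLLOW(B) ⊇ FOLLOW(A) ⊇ {$}; new: +{$}
  FOLLOW[S]={$}  FOLLOW[A]={$}  FOLLOW[B]={$,b,c}
iter 3: (stable)
  FOLLOW[S]={$}  FOLLOW[A]={$}  FOLLOW[B]={$,b,c}

FOLLOW(B) = ["$", "b", "c"]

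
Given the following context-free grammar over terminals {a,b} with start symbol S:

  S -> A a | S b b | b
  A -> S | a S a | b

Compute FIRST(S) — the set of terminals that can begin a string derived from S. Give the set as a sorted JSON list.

FIRST iteration:
iter 1:
  A via A→a S a: +{a}
  A via A→b: +{b}
  S via S→A a: +{a,b}
  S: {a,b}  A: {a,b}
iter 2: done
  S: {a,b}  A: {a,b}

FIRST(S) = ["a", "b"]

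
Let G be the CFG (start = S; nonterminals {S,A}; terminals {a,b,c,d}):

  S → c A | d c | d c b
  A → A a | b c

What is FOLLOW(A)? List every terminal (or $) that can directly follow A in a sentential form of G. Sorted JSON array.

FIRST iteration:
round 1:
  A via A→b c: +{b}
  S via S→c A: +{c}
  S via S→d c: +{d}
  FIRST[S]={c,d}  FIRST[A]={b}
round 2: — fixpoint
  FIRST[S]={c,d}  FIRST[A]={b}

Compute FOLLOW by fixpoint:
seed FOLLOW(S) with $
round 1:
  A→A a: FOLLOW(A) ⊇ FIRST(a) = {a}; new: +{a}
  S→c A: FOLLOW(A) ⊇ FOLLOW(S) ⊇ {$}; new: +{$}
  FOLLOW[S]={$}  FOLLOW[A]={$,a}
round 2: done
  FOLLOW[S]={$}  FOLLOW[A]={$,a}

FOLLOW(A) = ["$", "a"]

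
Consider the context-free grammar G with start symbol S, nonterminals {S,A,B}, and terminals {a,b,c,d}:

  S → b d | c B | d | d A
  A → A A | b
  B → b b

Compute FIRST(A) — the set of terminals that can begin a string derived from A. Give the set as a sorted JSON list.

FIRST sets, iterate to fixpoint:
iter 1:
  A via A→b: +{b}
  B via B→b b: +{b}
  S via S→b d: +{b}
  S via S→c B: +{c}
  S via S→d: +{d}
  FIRST[S]={b,c,d}  FIRST[A]={b}  FIRST[B]={b}
iter 2: (no change)
  FIRST[S]={b,c,d}  FIRST[A]={b}  FIRST[B]={b}

FIRST(A) = ["b"]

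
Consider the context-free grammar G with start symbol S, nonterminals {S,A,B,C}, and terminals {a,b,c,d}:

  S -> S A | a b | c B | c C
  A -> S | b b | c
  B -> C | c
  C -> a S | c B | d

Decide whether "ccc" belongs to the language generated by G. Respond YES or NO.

Convert to CNF:
  S -> S A | T0 T1 | T2 B | T2 C
  A -> S A | T0 T1 | T1 T1 | T2 B | T2 C | c
  B -> T0 S | T2 B | c | d
  C -> T0 S | T2 B | d
  T0 -> a
  T1 -> b
  T2 -> c

CYK table (by increasing span):
  T[0,0] 'c' = {A,B,T2}  orig:{A,B}
  T[1,1] 'c' = {A,B,T2}  orig:{A,B}
  T[2,2] 'c' = {A,B,T2}  orig:{A,B}
  T[0,1] 'cc' = {A,B,C,S}
  T[1,2] 'cc' = {A,B,C,S}
  T[0,2] 'ccc' = {A,B,C,S}

S ∈ T[0,2] ⇒ YES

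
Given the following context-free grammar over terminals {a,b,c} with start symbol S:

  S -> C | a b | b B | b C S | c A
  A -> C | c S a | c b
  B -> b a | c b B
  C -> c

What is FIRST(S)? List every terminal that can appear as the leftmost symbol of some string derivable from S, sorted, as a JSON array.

Compute FIRST by fixpoint:
iter 1:
  A via A→c S a: +{c}
  B via B→b a: +{b}
  B via B→c b B: +{c}
  C via C→c: +{c}
  S via S→C: +{c}
  S via S→a b: +{a}
  S via S→b B: +{b}
  FIRST[S]={a,b,c}  FIRST[A]={c}  FIRST[B]={b,c}  FIRST[C]={c}
iter 2: (no change)
  FIRST[S]={a,b,c}  FIRST[A]={c}  FIRST[B]={b,c}  FIRST[C]={c}

FIRST(S) = ["a", "b", "c"]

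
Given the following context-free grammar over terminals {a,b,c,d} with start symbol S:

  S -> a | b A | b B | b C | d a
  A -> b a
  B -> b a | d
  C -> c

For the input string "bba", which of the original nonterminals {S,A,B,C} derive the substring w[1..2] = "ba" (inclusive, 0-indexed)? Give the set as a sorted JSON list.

Convert to CNF:
  S -> T0 A | T0 B | T0 C | T2 T1 | a
  A -> T0 T1
  B -> T0 T1 | d
  C -> c
  T0 -> b
  T1 -> a
  T2 -> d

Fill CYK table bottom-up, restricted to cells inside w[1..2]:
  cell(1,1) b: {T0}  orig:{}
  cell(2,2) a: {S,T1}  orig:{S}
  cell(1,2) ba: {A,B}

Original NTs in T[1,2] deriving "ba": ["A", "B"]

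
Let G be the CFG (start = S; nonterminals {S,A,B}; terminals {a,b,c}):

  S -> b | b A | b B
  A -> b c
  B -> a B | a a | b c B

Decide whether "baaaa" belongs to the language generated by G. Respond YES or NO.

Convert to CNF:
  S -> T0 A | T0 B | b
  A -> T0 T1
  B -> T0 X3 | T2 B | T2 T2
  T0 -> b
  T1 -> c
  T2 -> a
  X3 -> T1 B

CYK fill:
  T[0,0] 'b' = {S,T0}  orig:{S}
  T[1,1] 'a' = {T2}  orig:{}
  T[2,2] 'a' = {T2}  orig:{}
  T[3,3] 'a' = {T2}  orig:{}
  T[4,4] 'a' = {T2}  orig:{}
  T[0,1] 'ba' = ∅
  T[1,2] 'aa' = {B}
  T[2,3] 'aa' = {B}
  T[3,4] 'aa' = {B}
  T[0,2] 'baa' = {S}
  T[1,3] 'aaa' = {B}
  T[2,4] 'aaa' = {B}
  T[0,3] 'baaa' = {S}
  T[1,4] 'aaaa' = {B}
  T[0,4] 'baaaa' = {S}

S ∈ T[0,4] ⇒ YES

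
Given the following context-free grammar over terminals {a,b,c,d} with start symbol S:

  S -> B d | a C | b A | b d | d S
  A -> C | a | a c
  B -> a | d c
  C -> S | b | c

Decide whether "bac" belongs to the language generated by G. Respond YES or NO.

Convert to CNF:
  S -> B T0 | T0 S | T1 C | T3 A | T3 T0
  A -> B T0 | T0 S | T1 C | T1 T2 | T3 A | T3 T0 | a | b | c
  B -> T0 T2 | a
  C -> B T0 | T0 S | T1 C | T3 A | T3 T0 | b | c
  T0 -> d
  T1 -> a
  T2 -> c
  T3 -> b

Fill CYK table bottom-up:
  [0..0]={A,C,T3}  "b"  orig:{A,C}
  [1..1]={A,B,T1}  "a"  orig:{A,B}
  [2..2]={A,C,T2}  "c"  orig:{A,C}
  [0..1]={A,C,S}  "ba"
  [1..2]={A,C,S}  "ac"
  [0..2]={A,C,S}  "bac"

S ∈ T[0,2] ⇒ YES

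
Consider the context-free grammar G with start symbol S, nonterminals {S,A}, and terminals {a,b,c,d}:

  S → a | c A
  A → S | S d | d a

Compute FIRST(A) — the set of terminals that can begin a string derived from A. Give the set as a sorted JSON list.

FIRST iteration:
[1]
  A via A→d a: +{d}
  S via S→a: +{a}
  S via S→c A: +{c}
  FIRST(S)={a,c}  FIRST(A)={d}
[2]
  A via A→S: +{a,c}
  FIRST(S)={a,c}  FIRST(A)={a,c,d}
[3] (stable)
  FIRST(S)={a,c}  FIRST(A)={a,c,d}

FIRST(A) = ["a", "c", "d"]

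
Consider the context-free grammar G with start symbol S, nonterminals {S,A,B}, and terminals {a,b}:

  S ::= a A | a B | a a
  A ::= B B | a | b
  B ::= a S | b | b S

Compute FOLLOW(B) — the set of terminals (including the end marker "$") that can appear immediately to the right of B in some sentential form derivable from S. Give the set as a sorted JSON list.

Compute FIRST by fixpoint:
iter 1:
  A via A→a: +{a}
  A via A→b: +{b}
  B via B→a S: +{a}
  B via B→b: +{b}
  S via S→a A: +{a}
  S: {a}  A: {a,b}  B: {a,b}
iter 2: (no change)
  S: {a}  A: {a,b}  B: {a,b}

FOLLOW iteration:
initialize: $ ∈ FOLLOW(S)
round 1:
  A→B B: FOLLOW(B) ⊇ FIRST(B) = {a,b}; new: +{a,b}
  B→a S: FOLLOW(S) ⊇ FOLLOW(B) ⊇ {a,b}; new: +{a,b}
  S→a A: FOLLOW(A) ⊇ FOLLOW(S) ⊇ {$,a,b}; new: +{$,a,b}
  S→a B: FOLLOW(B) ⊇ FOLLOW(S) ⊇ {$,a,b}; new: +{$}
  FOLLOW(S)={$,a,b}  FOLLOW(A)={$,a,b}  FOLLOW(B)={$,a,b}
round 2: done
  FOLLOW(S)={$,a,b}  FOLLOW(A)={$,a,b}  FOLLOW(B)={$,a,b}

FOLLOW(B) = ["$", "a", "b"]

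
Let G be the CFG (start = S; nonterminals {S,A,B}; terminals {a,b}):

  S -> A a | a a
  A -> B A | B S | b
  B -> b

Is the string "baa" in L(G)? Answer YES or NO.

Convert to CNF:
  S -> A T0 | T0 T0
  A -> B A | B S | b
  B -> b
  T0 -> a

CYK table (by increasing span):
  cell(0,0) b: {A,B}
  cell(1,1) a: {T0}  orig:{}
  cell(2,2) a: {T0}  orig:{}
  cell(0,1) ba: {S}
  cell(1,2) aa: {S}
  cell(0,2) baa: {A}

S ∉ T[0,2] ⇒ NO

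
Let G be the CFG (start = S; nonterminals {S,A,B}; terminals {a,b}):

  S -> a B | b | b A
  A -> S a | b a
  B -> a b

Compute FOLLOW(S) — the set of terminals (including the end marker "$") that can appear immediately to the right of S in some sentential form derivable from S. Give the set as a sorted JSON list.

FIRST sets, iterate to fixpoint:
pass 1:
  A via A→b a: +{b}
  B via B→a b: +{a}
  S via S→a B: +{a}
  S via S→b: +{b}
  S: {a,b}  A: {b}  B: {a}
pass 2:
  A via A→S a: +{a}
  S: {a,b}  A: {a,b}  B: {a}
pass 3: (no change)
  S: {a,b}  A: {a,b}  B: {a}

FOLLOW sets:
FOLLOW(S) := {$}
[1]
  A→S a: FOLLOW(S) ⊇ FIRST(a) = {a}; new: +{a}
  S→a B: FOLLOW(B) ⊇ FOLLOW(S) ⊇ {$,a}; new: +{$,a}
  S→b A: FOLLOW(A) ⊇ FOLLOW(S) ⊇ {$,a}; new: +{$,a}
  FOLLOW(S)={$,a}  FOLLOW(A)={$,a}  FOLLOW(B)={$,a}
[2] — fixpoint
  FOLLOW(S)={$,a}  FOLLOW(A)={$,a}  FOLLOW(B)={$,a}

FOLLOW(S) = ["$", "a"]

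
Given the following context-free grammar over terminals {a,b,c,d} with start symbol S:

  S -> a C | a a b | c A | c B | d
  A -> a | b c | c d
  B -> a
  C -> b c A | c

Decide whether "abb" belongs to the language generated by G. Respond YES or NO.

Convert to CNF:
  S -> T1 A | T1 B | T3 C | T3 X5 | d
  A -> T0 T1 | T1 T2 | a
  B -> a
  C -> T0 X4 | c
  T0 -> b
  T1 -> c
  T2 -> d
  T3 -> a
  X4 -> T1 A
  X5 -> T3 T0

CYK fill:
  cell(0,0) a: {A,B,T3}  orig:{A,B}
  cell(1,1) b: {T0}  orig:{}
  cell(2,2) b: {T0}  orig:{}
  cell(0,1) ab: {X5}  orig:{}
  cell(1,2) bb: ∅
  cell(0,2) abb: ∅

S ∉ T[0,2] ⇒ NO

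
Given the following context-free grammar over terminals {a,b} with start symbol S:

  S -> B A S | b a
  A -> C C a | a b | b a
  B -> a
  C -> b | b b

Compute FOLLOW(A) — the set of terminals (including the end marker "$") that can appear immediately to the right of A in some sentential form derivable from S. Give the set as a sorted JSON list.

Compute FIRST by fixpoint:
[1]
  A via A→a b: +{a}
  A via A→b a: +{b}
  B via B→a: +{a}
  C via C→b: +{b}
  S via S→B A S: +{a}
  S via S→b a: +{b}
  S: {a,b}  A: {a,b}  B: {a}  C: {b}
[2] (stable)
  S: {a,b}  A: {a,b}  B: {a}  C: {b}

Compute FOLLOW by fixpoint:
seed FOLLOW(S) with $
pass 1:
  A→C C a: FOLLOW(C) ⊇ FIRST(C) = {b}; new: +{b}
  A→C C a: FOLLOW(C) ⊇ FIRST(a) = {a}; new: +{a}
  S→B A S: FOLLOW(B) ⊇ FIRST(A) = {a,b}; new: +{a,b}
  S→B A S: FOLLOW(A) ⊇ FIRST(S) = {a,b}; new: +{a,b}
  FOLLOW[S]={$}  FOLLOW[A]={a,b}  FOLLOW[B]={a,b}  FOLLOW[C]={a,b}
pass 2: — fixpoint
  FOLLOW[S]={$}  FOLLOW[A]={a,b}  FOLLOW[B]={a,b}  FOLLOW[C]={a,b}

FOLLOW(A) = ["a", "b"]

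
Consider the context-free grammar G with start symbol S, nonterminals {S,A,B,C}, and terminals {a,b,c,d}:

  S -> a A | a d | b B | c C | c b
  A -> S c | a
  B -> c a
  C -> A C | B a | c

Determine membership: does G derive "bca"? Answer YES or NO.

CNF form of G:
  S -> T0 C | T0 T3 | T1 A | T1 T2 | T3 B
  A -> S T0 | a
  B -> T0 T1
  C -> A C | B T1 | c
  T0 -> c
  T1 -> a
  T2 -> d
  T3 -> b

CYK table (by increasing span):
  [0..0]={T3}  "b"  orig:{}
  [1..1]={C,T0}  "c"  orig:{C}
  [2..2]={A,T1}  "a"  orig:{A}
  [0..1]=∅  "bc"
  [1..2]={B}  "ca"
  [0..2]={S}  "bca"

S ∈ T[0,2] ⇒ YES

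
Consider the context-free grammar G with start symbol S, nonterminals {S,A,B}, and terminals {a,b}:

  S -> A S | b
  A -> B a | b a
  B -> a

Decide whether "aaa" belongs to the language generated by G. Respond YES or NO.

Convert to CNF:
  S -> A S | b
  A -> B T0 | T1 T0
  B -> a
  T0 -> a
  T1 -> b

CYK fill:
  cell(0,0) a: {B,T0}  orig:{B}
  cell(1,1) a: {B,T0}  orig:{B}
  cell(2,2) a: {B,T0}  orig:{B}
  cell(0,1) aa: {A}
  cell(1,2) aa: {A}
  cell(0,2) aaa: ∅

S ∉ T[0,2] ⇒ NO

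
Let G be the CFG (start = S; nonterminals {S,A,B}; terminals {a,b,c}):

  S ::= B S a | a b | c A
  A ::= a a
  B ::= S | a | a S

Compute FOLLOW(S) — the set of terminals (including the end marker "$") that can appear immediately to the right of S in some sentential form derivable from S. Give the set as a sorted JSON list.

FIRST sets, iterate to fixpoint:
round 1:
  A via A→a a: +{a}
  B via B→a: +{a}
  S via S→B S a: +{a}
  S via S→c A: +{c}
  FIRST[S]={a,c}  FIRST[A]={a}  FIRST[B]={a}
round 2:
  B via B→S: +{c}
  FIRST[S]={a,c}  FIRST[A]={a}  FIRST[B]={a,c}
round 3: (no change)
  FIRST[S]={a,c}  FIRST[A]={a}  FIRST[B]={a,c}

FOLLOW sets:
FOLLOW(S) := {$}
iter 1:
  S→B S a: FOLLOW(B) ⊇ FIRST(S) = {a,c}; new: +{a,c}
  S→B S a: FOLLOW(S) ⊇ FIRST(a) = {a}; new: +{a}
  S→c A: FOLLOW(A) ⊇ FOLLOW(S) ⊇ {$,a}; new: +{$,a}
  FOLLOW[S]={$,a}  FOLLOW[A]={$,a}  FOLLOW[B]={a,c}
iter 2:
  B→S: FOLLOW(S) ⊇ FOLLOW(B) ⊇ {a,c}; new: +{c}
  S→c A: FOLLOW(A) ⊇ FOLLOW(S) ⊇ {$,a,c}; new: +{c}
  FOLLOW[S]={$,a,c}  FOLLOW[A]={$,a,c}  FOLLOW[B]={a,c}
iter 3: — fixpoint
  FOLLOW[S]={$,a,c}  FOLLOW[A]={$,a,c}  FOLLOW[B]={a,c}

FOLLOW(S) = ["$", "a", "c"]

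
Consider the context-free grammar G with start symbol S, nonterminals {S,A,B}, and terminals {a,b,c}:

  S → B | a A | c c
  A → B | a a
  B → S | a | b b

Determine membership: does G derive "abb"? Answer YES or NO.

CNF form of G:
  S -> T0 A | T1 T1 | T2 T2 | a
  A -> T0 A | T0 T0 | T1 T1 | T2 T2 | a
  B -> T0 A | T1 T1 | T2 T2 | a
  T0 -> a
  T1 -> b
  T2 -> c

Fill CYK table bottom-up:
  T[0,0] 'a' = {A,B,S,T0}  orig:{A,B,S}
  T[1,1] 'b' = {T1}  orig:{}
  T[2,2] 'b' = {T1}  orig:{}
  T[0,1] 'ab' = ∅
  T[1,2] 'bb' = {A,B,S}
  T[0,2] 'abb' = {A,B,S}

S ∈ T[0,2] ⇒ YES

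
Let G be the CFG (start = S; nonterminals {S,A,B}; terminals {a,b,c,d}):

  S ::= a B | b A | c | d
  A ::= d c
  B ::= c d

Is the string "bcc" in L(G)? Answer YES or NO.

CNF form of G:
  S -> T2 B | T3 A | c | d
  A -> T0 T1
  B -> T1 T0
  T0 -> d
  T1 -> c
  T2 -> a
  T3 -> b

CYK table (by increasing span):
  T[0,0] 'b' = {T3}  orig:{}
  T[1,1] 'c' = {S,T1}  orig:{S}
  T[2,2] 'c' = {S,T1}  orig:{S}
  T[0,1] 'bc' = ∅
  T[1,2] 'cc' = ∅
  T[0,2] 'bcc' = ∅

S ∉ T[0,2] ⇒ NO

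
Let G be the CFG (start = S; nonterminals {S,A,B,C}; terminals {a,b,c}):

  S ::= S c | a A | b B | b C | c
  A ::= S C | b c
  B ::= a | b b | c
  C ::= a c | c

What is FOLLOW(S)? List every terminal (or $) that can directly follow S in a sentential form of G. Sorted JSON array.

Compute FIRST by fixpoint:
round 1:
  A via A→b c: +{b}
  B via B→a: +{a}
  B via B→b b: +{b}
  B via B→c: +{c}
  C via C→a c: +{a}
  C via C→c: +{c}
  S via S→a A: +{a}
  S via S→b B: +{b}
  S via S→c: +{c}
  FIRST(S)={a,b,c}  FIRST(A)={b}  FIRST(B)={a,b,c}  FIRST(C)={a,c}
round 2:
  A via A→S C: +{a,c}
  FIRST(S)={a,b,c}  FIRST(A)={a,b,c}  FIRST(B)={a,b,c}  FIRST(C)={a,c}
round 3: (no change)
  FIRST(S)={a,b,c}  FIRST(A)={a,b,c}  FIRST(B)={a,b,c}  FIRST(C)={a,c}

FOLLOW sets:
seed FOLLOW(S) with $
round 1:
  A→S C: FOLLOW(S) ⊇ FIRST(C) = {a,c}; new: +{a,c}
  S→a A: FOLLOW(A) ⊇ FOLLOW(S) ⊇ {$,a,c}; new: +{$,a,c}
  S→b B: FOLLOW(B) ⊇ FOLLOW(S) ⊇ {$,a,c}; new: +{$,a,c}
  S→b C: FOLLOW(C) ⊇ FOLLOW(S) ⊇ {$,a,c}; new: +{$,a,c}
  S: {$,a,c}  A: {$,a,c}  B: {$,a,c}  C: {$,a,c}
round 2: — fixpoint
  S: {$,a,c}  A: {$,a,c}  B: {$,a,c}  C: {$,a,c}

FOLLOW(S) = ["$", "a", "c"]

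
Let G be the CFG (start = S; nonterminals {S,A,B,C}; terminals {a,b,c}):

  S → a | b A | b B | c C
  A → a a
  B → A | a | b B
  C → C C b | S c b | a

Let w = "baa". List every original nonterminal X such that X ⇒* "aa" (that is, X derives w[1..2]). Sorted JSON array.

Convert to CNF:
  S -> T1 A | T1 B | T2 C | a
  A -> T0 T0
  B -> T0 T0 | T1 B | a
  C -> C X3 | S X4 | a
  T0 -> a
  T1 -> b
  T2 -> c
  X3 -> C T1
  X4 -> T2 T1

Fill CYK table bottom-up (cells [i..j] with 1 ≤ i ≤ j ≤ 2 only):
  [1..1]={B,C,S,T0}  "a"  orig:{B,C,S}
  [2..2]={B,C,S,T0}  "a"  orig:{B,C,S}
  [1..2]={A,B}  "aa"

Original NTs in T[1,2] deriving "aa": ["A", "B"]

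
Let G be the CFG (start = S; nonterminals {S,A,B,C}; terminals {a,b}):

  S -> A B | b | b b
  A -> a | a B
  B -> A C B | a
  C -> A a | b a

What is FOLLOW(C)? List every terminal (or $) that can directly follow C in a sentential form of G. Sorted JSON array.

FIRST sets, iterate to fixpoint:
round 1:
  A via A→a: +{a}
  B via B→A C B: +{a}
  C via C→A a: +{a}
  C via C→b a: +{b}
  S via S→A B: +{a}
  S via S→b: +{b}
  S: {a,b}  A: {a}  B: {a}  C: {a,b}
round 2: (stable)
  S: {a,b}  A: {a}  B: {a}  C: {a,b}

FOLLOW sets:
seed FOLLOW(S) with $
iter 1:
  B→A C B: FOLLOW(A) ⊇ FIRST(C) = {a,b}; new: +{a,b}
  B→A C B: FOLLOW(C) ⊇ FIRST(B) = {a}; new: +{a}
  S→A B: FOLLOW(B) ⊇ FOLLOW(S) ⊇ {$}; new: +{$}
  FOLLOW[S]={$}  FOLLOW[A]={a,b}  FOLLOW[B]={$}  FOLLOW[C]={a}
iter 2:
  A→a B: FOLLOW(B) ⊇ FOLLOW(A) ⊇ {a,b}; new: +{a,b}
  FOLLOW[S]={$}  FOLLOW[A]={a,b}  FOLLOW[B]={$,a,b}  FOLLOW[C]={a}
iter 3: (stable)
  FOLLOW[S]={$}  FOLLOW[A]={a,b}  FOLLOW[B]={$,a,b}  FOLLOW[C]={a}

FOLLOW(C) = ["a"]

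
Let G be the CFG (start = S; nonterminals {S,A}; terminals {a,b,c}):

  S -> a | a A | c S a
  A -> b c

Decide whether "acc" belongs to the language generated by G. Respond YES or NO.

CNF form of G:
  S -> T1 X3 | T2 A | a
  A -> T0 T1
  T0 -> b
  T1 -> c
  T2 -> a
  X3 -> S T2

CYK table (by increasing span):
  T[0,0] 'a' = {S,T2}  orig:{S}
  T[1,1] 'c' = {T1}  orig:{}
  T[2,2] 'c' = {T1}  orig:{}
  T[0,1] 'ac' = ∅
  T[1,2] 'cc' = ∅
  T[0,2] 'acc' = ∅

S ∉ T[0,2] ⇒ NO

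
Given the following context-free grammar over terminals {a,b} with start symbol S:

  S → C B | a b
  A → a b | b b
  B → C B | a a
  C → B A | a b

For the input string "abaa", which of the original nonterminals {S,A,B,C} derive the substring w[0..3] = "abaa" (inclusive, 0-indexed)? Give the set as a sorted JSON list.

CNF form of G:
  S -> C B | T0 T1
  A -> T0 T1 | T1 T1
  B -> C B | T0 T0
  C -> B A | T0 T1
  T0 -> a
  T1 -> b

CYK table (by increasing span) (cells [i..j] with 0 ≤ i ≤ j ≤ 3 only):
  cell(0,0) a: {T0}  orig:{}
  cell(1,1) b: {T1}  orig:{}
  cell(2,2) a: {T0}  orig:{}
  cell(3,3) a: {T0}  orig:{}
  cell(0,1) ab: {A,C,S}
  cell(1,2) ba: ∅
  cell(2,3) aa: {B}
  cell(0,2) aba: ∅
  cell(1,3) baa: ∅
  cell(0,3) abaa: {B,S}

Original NTs in T[0,3] deriving "abaa": ["B", "S"]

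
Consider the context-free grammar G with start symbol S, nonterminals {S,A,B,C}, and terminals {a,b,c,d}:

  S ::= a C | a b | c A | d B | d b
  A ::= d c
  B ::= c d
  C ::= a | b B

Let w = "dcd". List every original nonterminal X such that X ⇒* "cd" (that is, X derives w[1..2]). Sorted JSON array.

Convert to CNF:
  S -> T0 B | T0 T2 | T1 A | T3 C | T3 T2
  A -> T0 T1
  B -> T1 T0
  C -> T2 B | a
  T0 -> d
  T1 -> c
  T2 -> b
  T3 -> a

CYK table (by increasing span) — only the sub-triangle for w[1..2]:
  cell(1,1) c: {T1}  orig:{}
  cell(2,2) d: {T0}  orig:{}
  cell(1,2) cd: {B}

Original NTs in T[1,2] deriving "cd": ["B"]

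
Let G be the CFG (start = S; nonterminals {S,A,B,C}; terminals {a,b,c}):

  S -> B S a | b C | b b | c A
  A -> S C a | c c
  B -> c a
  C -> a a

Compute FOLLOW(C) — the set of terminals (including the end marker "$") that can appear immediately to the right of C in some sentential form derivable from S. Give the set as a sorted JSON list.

Compute FIRST by fixpoint:
round 1:
  A via A→c c: +{c}
  B via B→c a: +{c}
  C via C→a a: +{a}
  S via S→B S a: +{c}
  S via S→b C: +{b}
  S: {b,c}  A: {c}  B: {c}  C: {a}
round 2:
  A via A→S C a: +{b}
  S: {b,c}  A: {b,c}  B: {c}  C: {a}
round 3: (no change)
  S: {b,c}  A: {b,c}  B: {c}  C: {a}

FOLLOW iteration:
FOLLOW(S) := {$}
pass 1:
  A→S C a: FOLLOW(S) ⊇ FIRST(C) = {a}; new: +{a}
  A→S C a: FOLLOW(C) ⊇ FIRST(a) = {a}; new: +{a}
  S→B S a: FOLLOW(B) ⊇ FIRST(S) = {b,c}; new: +{b,c}
  S→b C: FOLLOW(C) ⊇ FOLLOW(S) ⊇ {$,a}; new: +{$}
  S→c A: FOLLOW(A) ⊇ FOLLOW(S) ⊇ {$,a}; new: +{$,a}
  FOLLOW(S)={$,a}  FOLLOW(A)={$,a}  FOLLOW(B)={b,c}  FOLLOW(C)={$,a}
pass 2: (no change)
  FOLLOW(S)={$,a}  FOLLOW(A)={$,a}  FOLLOW(B)={b,c}  FOLLOW(C)={$,a}

FOLLOW(C) = ["$", "a"]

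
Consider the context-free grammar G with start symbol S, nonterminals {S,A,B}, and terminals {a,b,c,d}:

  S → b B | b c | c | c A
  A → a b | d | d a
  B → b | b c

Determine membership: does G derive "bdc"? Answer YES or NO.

CNF form of G:
  S -> T1 B | T1 T3 | T3 A | c
  A -> T0 T1 | T2 T0 | d
  B -> T1 T3 | b
  T0 -> a
  T1 -> b
  T2 -> d
  T3 -> c

CYK fill:
  [0..0]={B,T1}  "b"  orig:{B}
  [1..1]={A,T2}  "d"  orig:{A}
  [2..2]={S,T3}  "c"  orig:{S}
  [0..1]=∅  "bd"
  [1..2]=∅  "dc"
  [0..2]=∅  "bdc"

S ∉ T[0,2] ⇒ NO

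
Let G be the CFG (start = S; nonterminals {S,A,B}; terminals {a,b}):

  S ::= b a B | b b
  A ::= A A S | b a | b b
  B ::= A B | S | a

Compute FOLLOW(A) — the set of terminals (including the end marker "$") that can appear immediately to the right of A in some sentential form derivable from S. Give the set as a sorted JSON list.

FIRST iteration:
iter 1:
  A via A→b a: +{b}
  B via B→A B: +{b}
  B via B→a: +{a}
  S via S→b a B: +{b}
  FIRST(S)={b}  FIRST(A)={b}  FIRST(B)={a,b}
iter 2: (no change)
  FIRST(S)={b}  FIRST(A)={b}  FIRST(B)={a,b}

FOLLOW sets:
seed FOLLOW(S) with $
[1]
  A→A A S: FOLLOW(A) ⊇ FIRST(A) = {b}; new: +{b}
  A→A A S: FOLLOW(S) ⊇ FOLLOW(A) ⊇ {b}; new: +{b}
  B→A B: FOLLOW(A) ⊇ FIRST(B) = {a,b}; new: +{a}
  S→b a B: FOLLOW(B) ⊇ FOLLOW(S) ⊇ {$,b}; new: +{$,b}
  FOLLOW[S]={$,b}  FOLLOW[A]={a,b}  FOLLOW[B]={$,b}
[2]
  A→A A S: FOLLOW(S) ⊇ FOLLOW(A) ⊇ {a,b}; new: +{a}
  S→b a B: FOLLOW(B) ⊇ FOLLOW(S) ⊇ {$,a,b}; new: +{a}
  FOLLOW[S]={$,a,b}  FOLLOW[A]={a,b}  FOLLOW[B]={$,a,b}
[3] — fixpoint
  FOLLOW[S]={$,a,b}  FOLLOW[A]={a,b}  FOLLOW[B]={$,a,b}

FOLLOW(A) = ["a", "b"]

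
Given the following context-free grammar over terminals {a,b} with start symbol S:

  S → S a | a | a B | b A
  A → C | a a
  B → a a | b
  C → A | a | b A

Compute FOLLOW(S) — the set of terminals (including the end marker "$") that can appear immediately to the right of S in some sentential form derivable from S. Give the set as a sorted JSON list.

Compute FIRST by fixpoint:
iter 1:
  A via A→a a: +{a}
  B via B→a a: +{a}
  B via B→b: +{b}
  C via C→A: +{a}
  C via C→b A: +{b}
  S via S→a: +{a}
  S via S→b A: +{b}
  FIRST[S]={a,b}  FIRST[A]={a}  FIRST[B]={a,b}  FIRST[C]={a,b}
iter 2:
  A via A→C: +{b}
  FIRST[S]={a,b}  FIRST[A]={a,b}  FIRST[B]={a,b}  FIRST[C]={a,b}
iter 3: (stable)
  FIRST[S]={a,b}  FIRST[A]={a,b}  FIRST[B]={a,b}  FIRST[C]={a,b}

Compute FOLLOW by fixpoint:
FOLLOW(S) := {$}
pass 1:
  S→S a: FOLLOW(S) ⊇ FIRST(a) = {a}; new: +{a}
  S→a B: FOLLOW(B) ⊇ FOLLOW(S) ⊇ {$,a}; new: +{$,a}
  S→b A: FOLLOW(A) ⊇ FOLLOW(S) ⊇ {$,a}; new: +{$,a}
  S: {$,a}  A: {$,a}  B: {$,a}  C: {}
pass 2:
  A→C: FOLLOW(C) ⊇ FOLLOW(A) ⊇ {$,a}; new: +{$,a}
  S: {$,a}  A: {$,a}  B: {$,a}  C: {$,a}
pass 3: (stable)
  S: {$,a}  A: {$,a}  B: {$,a}  C: {$,a}

FOLLOW(S) = ["$", "a"]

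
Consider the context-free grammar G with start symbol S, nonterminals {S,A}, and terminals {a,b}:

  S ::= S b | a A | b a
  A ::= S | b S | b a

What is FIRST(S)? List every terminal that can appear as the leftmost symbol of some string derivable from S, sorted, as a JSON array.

Compute FIRST by fixpoint:
round 1:
  A via A→b S: +{b}
  S via S→a A: +{a}
  S via S→b a: +{b}
  S: {a,b}  A: {b}
round 2:
  A via A→S: +{a}
  S: {a,b}  A: {a,b}
round 3: (stable)
  S: {a,b}  A: {a,b}

FIRST(S) = ["a", "b"]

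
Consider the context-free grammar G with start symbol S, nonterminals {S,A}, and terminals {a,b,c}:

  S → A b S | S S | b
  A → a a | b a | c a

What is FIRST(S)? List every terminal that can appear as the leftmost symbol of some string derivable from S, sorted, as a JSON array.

FIRST iteration:
pass 1:
  A via A→a a: +{a}
  A via A→b a: +{b}
  A via A→c a: +{c}
  S via S→A b S: +{a,b,c}
  FIRST[S]={a,b,c}  FIRST[A]={a,b,c}
pass 2: — fixpoint
  FIRST[S]={a,b,c}  FIRST[A]={a,b,c}

FIRST(S) = ["a", "b", "c"]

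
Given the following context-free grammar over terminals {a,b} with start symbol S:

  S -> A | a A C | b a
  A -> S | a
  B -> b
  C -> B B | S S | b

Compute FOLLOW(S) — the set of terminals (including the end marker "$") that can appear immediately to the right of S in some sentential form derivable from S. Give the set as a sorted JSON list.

FIRST iteration:
[1]
  A via A→a: +{a}
  B via B→b: +{b}
  C via C→B B: +{b}
  S via S→A: +{a}
  S via S→b a: +{b}
  FIRST[S]={a,b}  FIRST[A]={a}  FIRST[B]={b}  FIRST[C]={b}
[2]
  A via A→S: +{b}
  C via C→S S: +{a}
  FIRST[S]={a,b}  FIRST[A]={a,b}  FIRST[B]={b}  FIRST[C]={a,b}
[3] — fixpoint
  FIRST[S]={a,b}  FIRST[A]={a,b}  FIRST[B]={b}  FIRST[C]={a,b}

FOLLOW sets:
FOLLOW(S) := {$}
pass 1:
  C→B B: FOLLOW(B) ⊇ FIRST(B) = {b}; new: +{b}
  C→S S: FOLLOW(S) ⊇ FIRST(S) = {a,b}; new: +{a,b}
  S→A: FOLLOW(A) ⊇ FOLLOW(S) ⊇ {$,a,b}; new: +{$,a,b}
  S→a A C: FOLLOW(C) ⊇ FOLLOW(S) ⊇ {$,a,b}; new: +{$,a,b}
  S: {$,a,b}  A: {$,a,b}  B: {b}  C: {$,a,b}
pass 2:
  C→B B: FOLLOW(B) ⊇ FOLLOW(C) ⊇ {$,a,b}; new: +{$,a}
  S: {$,a,b}  A: {$,a,b}  B: {$,a,b}  C: {$,a,b}
pass 3: (no change)
  S: {$,a,b}  A: {$,a,b}  B: {$,a,b}  C: {$,a,b}

FOLLOW(S) = ["$", "a", "b"]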